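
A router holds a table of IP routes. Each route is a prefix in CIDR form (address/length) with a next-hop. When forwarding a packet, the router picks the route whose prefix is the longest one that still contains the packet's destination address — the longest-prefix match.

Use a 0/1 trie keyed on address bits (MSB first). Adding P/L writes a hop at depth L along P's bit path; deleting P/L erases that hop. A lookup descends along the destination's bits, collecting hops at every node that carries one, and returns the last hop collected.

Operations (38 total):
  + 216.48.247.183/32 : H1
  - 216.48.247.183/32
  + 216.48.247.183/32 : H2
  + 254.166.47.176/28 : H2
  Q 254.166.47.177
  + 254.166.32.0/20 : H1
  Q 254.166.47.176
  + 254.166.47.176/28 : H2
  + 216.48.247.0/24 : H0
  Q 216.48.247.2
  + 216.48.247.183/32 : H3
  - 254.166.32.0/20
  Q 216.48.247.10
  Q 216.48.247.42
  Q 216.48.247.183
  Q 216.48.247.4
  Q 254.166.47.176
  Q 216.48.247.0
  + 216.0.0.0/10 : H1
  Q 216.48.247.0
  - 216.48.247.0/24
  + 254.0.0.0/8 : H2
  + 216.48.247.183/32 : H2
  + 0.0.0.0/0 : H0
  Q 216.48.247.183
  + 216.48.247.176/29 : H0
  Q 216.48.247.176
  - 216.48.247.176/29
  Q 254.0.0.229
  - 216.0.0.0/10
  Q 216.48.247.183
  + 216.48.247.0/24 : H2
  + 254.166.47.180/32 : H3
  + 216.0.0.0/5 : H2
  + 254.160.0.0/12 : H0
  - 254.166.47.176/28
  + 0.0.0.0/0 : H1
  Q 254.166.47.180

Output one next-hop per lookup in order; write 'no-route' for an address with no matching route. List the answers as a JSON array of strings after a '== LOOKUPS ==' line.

Trace:
  add 216.48.247.183/32 -> H1 at depth 32
  - 216.48.247.183/32 clear@32
  add 216.48.247.183/32 -> H2 at depth 32
  add 254.166.47.176/28 -> H2 at depth 28
  lookup 254.166.47.177: bits 1111111010100110001011111011 walk d0:-→d1:-→d2:-→d3:-→d4:-→d5:-→d6:-→d7:-→d8:-→d9:-→d10:-→d11:-→d12:-→d13:-→d14:-→d15:-→d16:-→d17:-→d18:-→d19:-→d20:-→d21:-→d22:-→d23:-→d24:-→d25:-→d26:-→d27:-→d28:H2 -> H2
  add 254.166.32.0/20 -> H1 at depth 20
  lookup 254.166.47.176: bits 1111111010100110001011111011 walk d0:-→d1:-→d2:-→d3:-→d4:-→d5:-→d6:-→d7:-→d8:-→d9:-→d10:-→d11:-→d12:-→d13:-→d14:-→d15:-→d16:-→d17:-→d18:-→d19:-→d20:H1→d21:-→d22:-→d23:-→d24:-→d25:-→d26:-→d27:-→d28:H2 -> H2
  add 254.166.47.176/28 -> H2 at depth 28
  add 216.48.247.0/24 -> H0 at depth 24
  lookup 216.48.247.2: bits 110110000011000011110111 walk d0:-→d1:-→d2:-→d3:-→d4:-→d5:-→d6:-→d7:-→d8:-→d9:-→d10:-→d11:-→d12:-→d13:-→d14:-→d15:-→d16:-→d17:-→d18:-→d19:-→d20:-→d21:-→d22:-→d23:-→d24:H0 -> H0
  add 216.48.247.183/32 -> H3 at depth 32
  - 254.166.32.0/20 clear@20
  lookup 216.48.247.10: bits 110110000011000011110111 walk d0:-→d1:-→d2:-→d3:-→d4:-→d5:-→d6:-→d7:-→d8:-→d9:-→d10:-→d11:-→d12:-→d13:-→d14:-→d15:-→d16:-→d17:-→d18:-→d19:-→d20:-→d21:-→d22:-→d23:-→d24:H0 -> H0
  lookup 216.48.247.42: bits 110110000011000011110111 walk d0:-→d1:-→d2:-→d3:-→d4:-→d5:-→d6:-→d7:-→d8:-→d9:-→d10:-→d11:-→d12:-→d13:-→d14:-→d15:-→d16:-→d17:-→d18:-→d19:-→d20:-→d21:-→d22:-→d23:-→d24:H0 -> H0
  lookup 216.48.247.183: bits 11011000001100001111011110110111 walk d0:-→d1:-→d2:-→d3:-→d4:-→d5:-→d6:-→d7:-→d8:-→d9:-→d10:-→d11:-→d12:-→d13:-→d14:-→d15:-→d16:-→d17:-→d18:-→d19:-→d20:-→d21:-→d22:-→d23:-→d24:H0→d25:-→d26:-→d27:-→d28:-→d29:-→d30:-→d31:-→d32:H3 -> H3
  lookup 216.48.247.4: bits 110110000011000011110111 walk d0:-→d1:-→d2:-→d3:-→d4:-→d5:-→d6:-→d7:-→d8:-→d9:-→d10:-→d11:-→d12:-→d13:-→d14:-→d15:-→d16:-→d17:-→d18:-→d19:-→d20:-→d21:-→d22:-→d23:-→d24:H0 -> H0
  lookup 254.166.47.176: bits 1111111010100110001011111011 walk d0:-→d1:-→d2:-→d3:-→d4:-→d5:-→d6:-→d7:-→d8:-→d9:-→d10:-→d11:-→d12:-→d13:-→d14:-→d15:-→d16:-→d17:-→d18:-→d19:-→d20:-→d21:-→d22:-→d23:-→d24:-→d25:-→d26:-→d27:-→d28:H2 -> H2
  lookup 216.48.247.0: bits 110110000011000011110111 walk d0:-→d1:-→d2:-→d3:-→d4:-→d5:-→d6:-→d7:-→d8:-→d9:-→d10:-→d11:-→d12:-→d13:-→d14:-→d15:-→d16:-→d17:-→d18:-→d19:-→d20:-→d21:-→d22:-→d23:-→d24:H0 -> H0
  add 216.0.0.0/10 -> H1 at depth 10
  lookup 216.48.247.0: bits 110110000011000011110111 walk d0:-→d1:-→d2:-→d3:-→d4:-→d5:-→d6:-→d7:-→d8:-→d9:-→d10:H1→d11:-→d12:-→d13:-→d14:-→d15:-→d16:-→d17:-→d18:-→d19:-→d20:-→d21:-→d22:-→d23:-→d24:H0 -> H0
  - 216.48.247.0/24 clear@24
  add 254.0.0.0/8 -> H2 at depth 8
  add 216.48.247.183/32 -> H2 at depth 32
  add 0.0.0.0/0 -> H0 at depth 0
  lookup 216.48.247.183: bits 11011000001100001111011110110111 walk d0:H0→d1:-→d2:-→d3:-→d4:-→d5:-→d6:-→d7:-→d8:-→d9:-→d10:H1→d11:-→d12:-→d13:-→d14:-→d15:-→d16:-→d17:-→d18:-→d19:-→d20:-→d21:-→d22:-→d23:-→d24:-→d25:-→d26:-→d27:-→d28:-→d29:-→d30:-→d31:-→d32:H2 -> H2
  add 216.48.247.176/29 -> H0 at depth 29
  lookup 216.48.247.176: bits 11011000001100001111011110110 walk d0:H0→d1:-→d2:-→d3:-→d4:-→d5:-→d6:-→d7:-→d8:-→d9:-→d10:H1→d11:-→d12:-→d13:-→d14:-→d15:-→d16:-→d17:-→d18:-→d19:-→d20:-→d21:-→d22:-→d23:-→d24:-→d25:-→d26:-→d27:-→d28:-→d29:H0 -> H0
  - 216.48.247.176/29 clear@29
  lookup 254.0.0.229: bits 11111110 walk d0:H0→d1:-→d2:-→d3:-→d4:-→d5:-→d6:-→d7:-→d8:H2 -> H2
  - 216.0.0.0/10 clear@10
  lookup 216.48.247.183: bits 11011000001100001111011110110111 walk d0:H0→d1:-→d2:-→d3:-→d4:-→d5:-→d6:-→d7:-→d8:-→d9:-→d10:-→d11:-→d12:-→d13:-→d14:-→d15:-→d16:-→d17:-→d18:-→d19:-→d20:-→d21:-→d22:-→d23:-→d24:-→d25:-→d26:-→d27:-→d28:-→d29:-→d30:-→d31:-→d32:H2 -> H2
  add 216.48.247.0/24 -> H2 at depth 24
  add 254.166.47.180/32 -> H3 at depth 32
  add 216.0.0.0/5 -> H2 at depth 5
  add 254.160.0.0/12 -> H0 at depth 12
  - 254.166.47.176/28 clear@28
  add 0.0.0.0/0 -> H1 at depth 0
  lookup 254.166.47.180: bits 11111110101001100010111110110100 walk d0:H1→d1:-→d2:-→d3:-→d4:-→d5:-→d6:-→d7:-→d8:H2→d9:-→d10:-→d11:-→d12:H0→d13:-→d14:-→d15:-→d16:-→d17:-→d18:-→d19:-→d20:-→d21:-→d22:-→d23:-→d24:-→d25:-→d26:-→d27:-→d28:-→d29:-→d30:-→d31:-→d32:H3 -> H3

== LOOKUPS ==
["H2","H2","H0","H0","H0","H3","H0","H2","H0","H0","H2","H0","H2","H2","H3"]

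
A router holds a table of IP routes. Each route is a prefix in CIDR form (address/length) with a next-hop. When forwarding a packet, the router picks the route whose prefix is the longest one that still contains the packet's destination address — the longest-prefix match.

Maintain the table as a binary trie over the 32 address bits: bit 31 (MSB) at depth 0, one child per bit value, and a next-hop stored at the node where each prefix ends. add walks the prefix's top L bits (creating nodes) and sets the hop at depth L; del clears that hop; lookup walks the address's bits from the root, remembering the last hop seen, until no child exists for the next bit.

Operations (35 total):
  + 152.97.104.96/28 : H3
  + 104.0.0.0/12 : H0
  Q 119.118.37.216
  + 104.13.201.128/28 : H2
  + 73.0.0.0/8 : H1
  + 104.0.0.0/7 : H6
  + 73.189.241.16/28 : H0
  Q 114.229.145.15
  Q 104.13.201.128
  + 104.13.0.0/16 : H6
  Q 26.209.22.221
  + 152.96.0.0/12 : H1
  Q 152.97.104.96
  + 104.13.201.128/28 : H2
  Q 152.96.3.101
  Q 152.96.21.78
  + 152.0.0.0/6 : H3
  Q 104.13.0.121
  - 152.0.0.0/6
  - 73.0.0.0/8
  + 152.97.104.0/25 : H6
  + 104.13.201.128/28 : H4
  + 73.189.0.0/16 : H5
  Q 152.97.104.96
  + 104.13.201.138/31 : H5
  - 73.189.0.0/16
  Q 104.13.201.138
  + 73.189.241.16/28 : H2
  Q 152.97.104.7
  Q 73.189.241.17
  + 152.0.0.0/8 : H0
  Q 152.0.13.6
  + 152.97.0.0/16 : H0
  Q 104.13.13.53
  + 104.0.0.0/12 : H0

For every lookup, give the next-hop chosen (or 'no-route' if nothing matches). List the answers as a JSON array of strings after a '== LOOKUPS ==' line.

Apply in order:
  add 152.97.104.96/28 -> H3 at depth 28
  add 104.0.0.0/12 -> H0 at depth 12
  Q 119.118.37.216: descend 011 ; hops seen [∅] ; pick no-route
  add 104.13.201.128/28 -> H2 at depth 28
  add 73.0.0.0/8 -> H1 at depth 8
  add 104.0.0.0/7 -> H6 at depth 7
  add 73.189.241.16/28 -> H0 at depth 28
  Q 114.229.145.15: descend 011 ; hops seen [∅] ; pick no-route
  Q 104.13.201.128: descend 0110100000001101110010011000 ; hops seen [H6,H0,H2] ; pick H2
  add 104.13.0.0/16 -> H6 at depth 16
  Q 26.209.22.221: descend 0 ; hops seen [∅] ; pick no-route
  add 152.96.0.0/12 -> H1 at depth 12
  Q 152.97.104.96: descend 1001100001100001011010000110 ; hops seen [H1,H3] ; pick H3
  add 104.13.201.128/28 -> H2 at depth 28
  Q 152.96.3.101: descend 100110000110000 ; hops seen [H1] ; pick H1
  Q 152.96.21.78: descend 100110000110000 ; hops seen [H1] ; pick H1
  add 152.0.0.0/6 -> H3 at depth 6
  Q 104.13.0.121: descend 0110100000001101 ; hops seen [H6,H0,H6] ; pick H6
  del 152.0.0.0/6 (clear depth 6)
  del 73.0.0.0/8 (clear depth 8)
  add 152.97.104.0/25 -> H6 at depth 25
  add 104.13.201.128/28 -> H4 at depth 28
  add 73.189.0.0/16 -> H5 at depth 16
  Q 152.97.104.96: descend 1001100001100001011010000110 ; hops seen [H1,H6,H3] ; pick H3
  add 104.13.201.138/31 -> H5 at depth 31
  del 73.189.0.0/16 (clear depth 16)
  Q 104.13.201.138: descend 0110100000001101110010011000101 ; hops seen [H6,H0,H6,H4,H5] ; pick H5
  add 73.189.241.16/28 -> H2 at depth 28
  Q 152.97.104.7: descend 1001100001100001011010000 ; hops seen [H1,H6] ; pick H6
  Q 73.189.241.17: descend 0100100110111101111100010001 ; hops seen [H2] ; pick H2
  add 152.0.0.0/8 -> H0 at depth 8
  Q 152.0.13.6: descend 100110000 ; hops seen [H0] ; pick H0
  add 152.97.0.0/16 -> H0 at depth 16
  Q 104.13.13.53: descend 0110100000001101 ; hops seen [H6,H0,H6] ; pick H6
  add 104.0.0.0/12 -> H0 at depth 12

== LOOKUPS ==
["no-route","no-route","H2","no-route","H3","H1","H1","H6","H3","H5","H6","H2","H0","H6"]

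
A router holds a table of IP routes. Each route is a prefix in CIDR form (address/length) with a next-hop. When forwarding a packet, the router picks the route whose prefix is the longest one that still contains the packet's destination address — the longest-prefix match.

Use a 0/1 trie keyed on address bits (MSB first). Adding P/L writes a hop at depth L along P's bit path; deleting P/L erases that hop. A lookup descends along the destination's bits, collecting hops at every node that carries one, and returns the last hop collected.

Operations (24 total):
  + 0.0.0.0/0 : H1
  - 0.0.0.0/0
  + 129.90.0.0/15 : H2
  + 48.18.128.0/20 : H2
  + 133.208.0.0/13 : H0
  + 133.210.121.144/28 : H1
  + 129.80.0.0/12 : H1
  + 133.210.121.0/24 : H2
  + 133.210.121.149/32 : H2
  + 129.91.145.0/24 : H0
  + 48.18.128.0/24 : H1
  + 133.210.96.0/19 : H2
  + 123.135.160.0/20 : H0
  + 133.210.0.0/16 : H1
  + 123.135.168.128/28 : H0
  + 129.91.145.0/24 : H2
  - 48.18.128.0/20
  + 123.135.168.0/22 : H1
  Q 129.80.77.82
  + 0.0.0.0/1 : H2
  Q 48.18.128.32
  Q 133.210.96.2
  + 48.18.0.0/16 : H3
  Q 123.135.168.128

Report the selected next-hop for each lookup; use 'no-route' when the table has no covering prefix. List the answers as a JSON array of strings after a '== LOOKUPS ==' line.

Trace:
  add 0.0.0.0/0 -> H1 at depth 0
  del 0.0.0.0/0 (clear depth 0)
  add 129.90.0.0/15 -> H2 at depth 15
  add 48.18.128.0/20 -> H2 at depth 20
  add 133.208.0.0/13 -> H0 at depth 13
  add 133.210.121.144/28 -> H1 at depth 28
  add 129.80.0.0/12 -> H1 at depth 12
  add 133.210.121.0/24 -> H2 at depth 24
  add 133.210.121.149/32 -> H2 at depth 32
  add 129.91.145.0/24 -> H0 at depth 24
  add 48.18.128.0/24 -> H1 at depth 24
  add 133.210.96.0/19 -> H2 at depth 19
  add 123.135.160.0/20 -> H0 at depth 20
  add 133.210.0.0/16 -> H1 at depth 16
  add 123.135.168.128/28 -> H0 at depth 28
  add 129.91.145.0/24 -> H2 at depth 24
  del 48.18.128.0/20 (clear depth 20)
  add 123.135.168.0/22 -> H1 at depth 22
  ? 129.80.77.82  path d0:-→d1:-→d2:-→d3:-→d4:-→d5:-→d6:-→d7:-→d8:-→d9:-→d10:-→d11:-→d12:H1  best=H1
  add 0.0.0.0/1 -> H2 at depth 1
  ? 48.18.128.32  path d0:-→d1:H2→d2:-→d3:-→d4:-→d5:-→d6:-→d7:-→d8:-→d9:-→d10:-→d11:-→d12:-→d13:-→d14:-→d15:-→d16:-→d17:-→d18:-→d19:-→d20:-→d21:-→d22:-→d23:-→d24:H1  best=H1
  ? 133.210.96.2  path d0:-→d1:-→d2:-→d3:-→d4:-→d5:-→d6:-→d7:-→d8:-→d9:-→d10:-→d11:-→d12:-→d13:H0→d14:-→d15:-→d16:H1→d17:-→d18:-→d19:H2  best=H2
  add 48.18.0.0/16 -> H3 at depth 16
  ? 123.135.168.128  path d0:-→d1:H2→d2:-→d3:-→d4:-→d5:-→d6:-→d7:-→d8:-→d9:-→d10:-→d11:-→d12:-→d13:-→d14:-→d15:-→d16:-→d17:-→d18:-→d19:-→d20:H0→d21:-→d22:H1→d23:-→d24:-→d25:-→d26:-→d27:-→d28:H0  best=H0

== LOOKUPS ==
["H1","H1","H2","H0"]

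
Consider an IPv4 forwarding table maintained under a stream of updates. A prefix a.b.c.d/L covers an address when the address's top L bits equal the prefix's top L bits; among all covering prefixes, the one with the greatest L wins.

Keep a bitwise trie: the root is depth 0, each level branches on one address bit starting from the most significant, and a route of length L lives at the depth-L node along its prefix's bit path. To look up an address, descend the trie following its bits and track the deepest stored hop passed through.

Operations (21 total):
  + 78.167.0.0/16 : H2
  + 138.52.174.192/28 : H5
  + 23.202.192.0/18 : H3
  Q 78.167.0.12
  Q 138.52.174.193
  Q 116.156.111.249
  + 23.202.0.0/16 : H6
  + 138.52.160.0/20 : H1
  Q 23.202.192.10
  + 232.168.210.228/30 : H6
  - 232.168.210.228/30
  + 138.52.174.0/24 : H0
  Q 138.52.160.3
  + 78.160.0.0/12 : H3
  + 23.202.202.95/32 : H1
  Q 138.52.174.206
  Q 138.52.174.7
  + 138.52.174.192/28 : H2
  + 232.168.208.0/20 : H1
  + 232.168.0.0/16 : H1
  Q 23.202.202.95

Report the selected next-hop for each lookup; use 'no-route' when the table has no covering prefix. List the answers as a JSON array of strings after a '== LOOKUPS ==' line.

Apply in order:
  add 78.167.0.0/16 -> H2 at depth 16
  add 138.52.174.192/28 -> H5 at depth 28
  add 23.202.192.0/18 -> H3 at depth 18
  lookup 78.167.0.12: bits 0100111010100111 walk d0:-→d1:-→d2:-→d3:-→d4:-→d5:-→d6:-→d7:-→d8:-→d9:-→d10:-→d11:-→d12:-→d13:-→d14:-→d15:-→d16:H2 -> H2
  lookup 138.52.174.193: bits 1000101000110100101011101100 walk d0:-→d1:-→d2:-→d3:-→d4:-→d5:-→d6:-→d7:-→d8:-→d9:-→d10:-→d11:-→d12:-→d13:-→d14:-→d15:-→d16:-→d17:-→d18:-→d19:-→d20:-→d21:-→d22:-→d23:-→d24:-→d25:-→d26:-→d27:-→d28:H5 -> H5
  lookup 116.156.111.249: bits 01 walk d0:-→d1:-→d2:- -> no-route
  add 23.202.0.0/16 -> H6 at depth 16
  add 138.52.160.0/20 -> H1 at depth 20
  lookup 23.202.192.10: bits 000101111100101011 walk d0:-→d1:-→d2:-→d3:-→d4:-→d5:-→d6:-→d7:-→d8:-→d9:-→d10:-→d11:-→d12:-→d13:-→d14:-→d15:-→d16:H6→d17:-→d18:H3 -> H3
  add 232.168.210.228/30 -> H6 at depth 30
  - 232.168.210.228/30 clear@30
  add 138.52.174.0/24 -> H0 at depth 24
  lookup 138.52.160.3: bits 10001010001101001010 walk d0:-→d1:-→d2:-→d3:-→d4:-→d5:-→d6:-→d7:-→d8:-→d9:-→d10:-→d11:-→d12:-→d13:-→d14:-→d15:-→d16:-→d17:-→d18:-→d19:-→d20:H1 -> H1
  add 78.160.0.0/12 -> H3 at depth 12
  add 23.202.202.95/32 -> H1 at depth 32
  lookup 138.52.174.206: bits 1000101000110100101011101100 walk d0:-→d1:-→d2:-→d3:-→d4:-→d5:-→d6:-→d7:-→d8:-→d9:-→d10:-→d11:-→d12:-→d13:-→d14:-→d15:-→d16:-→d17:-→d18:-→d19:-→d20:H1→d21:-→d22:-→d23:-→d24:H0→d25:-→d26:-→d27:-→d28:H5 -> H5
  lookup 138.52.174.7: bits 100010100011010010101110 walk d0:-→d1:-→d2:-→d3:-→d4:-→d5:-→d6:-→d7:-→d8:-→d9:-→d10:-→d11:-→d12:-→d13:-→d14:-→d15:-→d16:-→d17:-→d18:-→d19:-→d20:H1→d21:-→d22:-→d23:-→d24:H0 -> H0
  add 138.52.174.192/28 -> H2 at depth 28
  add 232.168.208.0/20 -> H1 at depth 20
  add 232.168.0.0/16 -> H1 at depth 16
  lookup 23.202.202.95: bits 00010111110010101100101001011111 walk d0:-→d1:-→d2:-→d3:-→d4:-→d5:-→d6:-→d7:-→d8:-→d9:-→d10:-→d11:-→d12:-→d13:-→d14:-→d15:-→d16:H6→d17:-→d18:H3→d19:-→d20:-→d21:-→d22:-→d23:-→d24:-→d25:-→d26:-→d27:-→d28:-→d29:-→d30:-→d31:-→d32:H1 -> H1

== LOOKUPS ==
["H2","H5","no-route","H3","H1","H5","H0","H1"]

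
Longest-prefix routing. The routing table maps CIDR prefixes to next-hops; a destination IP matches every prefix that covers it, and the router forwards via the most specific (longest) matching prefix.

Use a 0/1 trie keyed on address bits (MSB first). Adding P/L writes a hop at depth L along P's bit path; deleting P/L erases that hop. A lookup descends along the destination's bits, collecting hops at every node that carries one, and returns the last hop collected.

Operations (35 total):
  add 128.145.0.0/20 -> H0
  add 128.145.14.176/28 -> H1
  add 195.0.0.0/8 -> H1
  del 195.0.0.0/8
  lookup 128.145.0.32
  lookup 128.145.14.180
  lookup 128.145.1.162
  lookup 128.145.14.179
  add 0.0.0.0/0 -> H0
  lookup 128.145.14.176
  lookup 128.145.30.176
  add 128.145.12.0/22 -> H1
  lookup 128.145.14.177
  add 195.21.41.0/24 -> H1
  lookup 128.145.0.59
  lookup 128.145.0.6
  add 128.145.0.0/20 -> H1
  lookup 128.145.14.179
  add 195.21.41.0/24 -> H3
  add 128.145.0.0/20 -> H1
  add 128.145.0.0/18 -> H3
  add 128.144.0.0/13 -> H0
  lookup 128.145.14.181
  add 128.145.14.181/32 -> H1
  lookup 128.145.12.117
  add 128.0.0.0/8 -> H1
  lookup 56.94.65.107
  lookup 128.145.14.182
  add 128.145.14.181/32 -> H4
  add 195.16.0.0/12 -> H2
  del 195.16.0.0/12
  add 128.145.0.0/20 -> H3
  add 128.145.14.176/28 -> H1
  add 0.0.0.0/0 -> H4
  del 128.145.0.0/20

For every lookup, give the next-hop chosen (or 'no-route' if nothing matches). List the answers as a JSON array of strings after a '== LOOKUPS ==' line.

Apply in order:
  + 128.145.0.0/20 (H0) depth=20
  + 128.145.14.176/28 (H1) depth=28
  + 195.0.0.0/8 (H1) depth=8
  - 195.0.0.0/8 clear@8
  lookup 128.145.0.32: bits 10000000100100010000 walk d0:-→d1:-→d2:-→d3:-→d4:-→d5:-→d6:-→d7:-→d8:-→d9:-→d10:-→d11:-→d12:-→d13:-→d14:-→d15:-→d16:-→d17:-→d18:-→d19:-→d20:H0 -> H0
  lookup 128.145.14.180: bits 1000000010010001000011101011 walk d0:-→d1:-→d2:-→d3:-→d4:-→d5:-→d6:-→d7:-→d8:-→d9:-→d10:-→d11:-→d12:-→d13:-→d14:-→d15:-→d16:-→d17:-→d18:-→d19:-→d20:H0→d21:-→d22:-→d23:-→d24:-→d25:-→d26:-→d27:-→d28:H1 -> H1
  lookup 128.145.1.162: bits 10000000100100010000 walk d0:-→d1:-→d2:-→d3:-→d4:-→d5:-→d6:-→d7:-→d8:-→d9:-→d10:-→d11:-→d12:-→d13:-→d14:-→d15:-→d16:-→d17:-→d18:-→d19:-→d20:H0 -> H0
  lookup 128.145.14.179: bits 1000000010010001000011101011 walk d0:-→d1:-→d2:-→d3:-→d4:-→d5:-→d6:-→d7:-→d8:-→d9:-→d10:-→d11:-→d12:-→d13:-→d14:-→d15:-→d16:-→d17:-→d18:-→d19:-→d20:H0→d21:-→d22:-→d23:-→d24:-→d25:-→d26:-→d27:-→d28:H1 -> H1
  + 0.0.0.0/0 (H0) depth=0
  lookup 128.145.14.176: bits 1000000010010001000011101011 walk d0:H0→d1:-→d2:-→d3:-→d4:-→d5:-→d6:-→d7:-→d8:-→d9:-→d10:-→d11:-→d12:-→d13:-→d14:-→d15:-→d16:-→d17:-→d18:-→d19:-→d20:H0→d21:-→d22:-→d23:-→d24:-→d25:-→d26:-→d27:-→d28:H1 -> H1
  lookup 128.145.30.176: bits 1000000010010001000 walk d0:H0→d1:-→d2:-→d3:-→d4:-→d5:-→d6:-→d7:-→d8:-→d9:-→d10:-→d11:-→d12:-→d13:-→d14:-→d15:-→d16:-→d17:-→d18:-→d19:- -> H0
  + 128.145.12.0/22 (H1) depth=22
  lookup 128.145.14.177: bits 1000000010010001000011101011 walk d0:H0→d1:-→d2:-→d3:-→d4:-→d5:-→d6:-→d7:-→d8:-→d9:-→d10:-→d11:-→d12:-→d13:-→d14:-→d15:-→d16:-→d17:-→d18:-→d19:-→d20:H0→d21:-→d22:H1→d23:-→d24:-→d25:-→d26:-→d27:-→d28:H1 -> H1
  + 195.21.41.0/24 (H1) depth=24
  lookup 128.145.0.59: bits 10000000100100010000 walk d0:H0→d1:-→d2:-→d3:-→d4:-→d5:-→d6:-→d7:-→d8:-→d9:-→d10:-→d11:-→d12:-→d13:-→d14:-→d15:-→d16:-→d17:-→d18:-→d19:-→d20:H0 -> H0
  lookup 128.145.0.6: bits 10000000100100010000 walk d0:H0→d1:-→d2:-→d3:-→d4:-→d5:-→d6:-→d7:-→d8:-→d9:-→d10:-→d11:-→d12:-→d13:-→d14:-→d15:-→d16:-→d17:-→d18:-→d19:-→d20:H0 -> H0
  + 128.145.0.0/20 (H1) depth=20
  lookup 128.145.14.179: bits 1000000010010001000011101011 walk d0:H0→d1:-→d2:-→d3:-→d4:-→d5:-→d6:-→d7:-→d8:-→d9:-→d10:-→d11:-→d12:-→d13:-→d14:-→d15:-→d16:-→d17:-→d18:-→d19:-→d20:H1→d21:-→d22:H1→d23:-→d24:-→d25:-→d26:-→d27:-→d28:H1 -> H1
  + 195.21.41.0/24 (H3) depth=24
  + 128.145.0.0/20 (H1) depth=20
  + 128.145.0.0/18 (H3) depth=18
  + 128.144.0.0/13 (H0) depth=13
  lookup 128.145.14.181: bits 1000000010010001000011101011 walk d0:H0→d1:-→d2:-→d3:-→d4:-→d5:-→d6:-→d7:-→d8:-→d9:-→d10:-→d11:-→d12:-→d13:H0→d14:-→d15:-→d16:-→d17:-→d18:H3→d19:-→d20:H1→d21:-→d22:H1→d23:-→d24:-→d25:-→d26:-→d27:-→d28:H1 -> H1
  + 128.145.14.181/32 (H1) depth=32
  lookup 128.145.12.117: bits 1000000010010001000011 walk d0:H0→d1:-→d2:-→d3:-→d4:-→d5:-→d6:-→d7:-→d8:-→d9:-→d10:-→d11:-→d12:-→d13:H0→d14:-→d15:-→d16:-→d17:-→d18:H3→d19:-→d20:H1→d21:-→d22:H1 -> H1
  + 128.0.0.0/8 (H1) depth=8
  lookup 56.94.65.107: bits ε walk d0:H0 -> H0
  lookup 128.145.14.182: bits 100000001001000100001110101101 walk d0:H0→d1:-→d2:-→d3:-→d4:-→d5:-→d6:-→d7:-→d8:H1→d9:-→d10:-→d11:-→d12:-→d13:H0→d14:-→d15:-→d16:-→d17:-→d18:H3→d19:-→d20:H1→d21:-→d22:H1→d23:-→d24:-→d25:-→d26:-→d27:-→d28:H1→d29:-→d30:- -> H1
  + 128.145.14.181/32 (H4) depth=32
  + 195.16.0.0/12 (H2) depth=12
  - 195.16.0.0/12 clear@12
  + 128.145.0.0/20 (H3) depth=20
  + 128.145.14.176/28 (H1) depth=28
  + 0.0.0.0/0 (H4) depth=0
  - 128.145.0.0/20 clear@20

== LOOKUPS ==
["H0","H1","H0","H1","H1","H0","H1","H0","H0","H1","H1","H1","H0","H1"]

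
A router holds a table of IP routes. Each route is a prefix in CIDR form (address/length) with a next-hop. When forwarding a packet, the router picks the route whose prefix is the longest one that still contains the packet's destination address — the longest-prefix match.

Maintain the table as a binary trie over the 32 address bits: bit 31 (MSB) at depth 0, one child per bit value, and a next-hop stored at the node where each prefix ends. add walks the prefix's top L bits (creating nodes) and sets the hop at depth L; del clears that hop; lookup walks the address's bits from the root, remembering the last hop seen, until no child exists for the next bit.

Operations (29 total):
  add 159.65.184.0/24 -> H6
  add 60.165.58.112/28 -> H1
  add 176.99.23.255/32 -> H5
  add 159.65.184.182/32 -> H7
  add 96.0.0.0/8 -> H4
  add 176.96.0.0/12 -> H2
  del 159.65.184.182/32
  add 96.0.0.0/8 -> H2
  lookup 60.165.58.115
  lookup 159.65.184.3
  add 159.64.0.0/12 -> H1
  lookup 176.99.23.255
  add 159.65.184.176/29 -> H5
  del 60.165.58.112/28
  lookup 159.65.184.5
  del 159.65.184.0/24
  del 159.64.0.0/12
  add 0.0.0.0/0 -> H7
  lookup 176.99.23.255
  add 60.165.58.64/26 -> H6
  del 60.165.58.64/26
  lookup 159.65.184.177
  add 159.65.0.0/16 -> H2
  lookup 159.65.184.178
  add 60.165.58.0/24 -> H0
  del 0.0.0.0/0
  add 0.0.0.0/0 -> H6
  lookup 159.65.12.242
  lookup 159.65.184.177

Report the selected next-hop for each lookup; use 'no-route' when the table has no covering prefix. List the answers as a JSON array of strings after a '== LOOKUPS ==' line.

Apply in order:
  + 159.65.184.0/24 (H6) depth=24
  + 60.165.58.112/28 (H1) depth=28
  + 176.99.23.255/32 (H5) depth=32
  + 159.65.184.182/32 (H7) depth=32
  + 96.0.0.0/8 (H4) depth=8
  + 176.96.0.0/12 (H2) depth=12
  - 159.65.184.182/32 clear@32
  + 96.0.0.0/8 (H2) depth=8
  lookup 60.165.58.115: bits 0011110010100101001110100111 walk d0:-→d1:-→d2:-→d3:-→d4:-→d5:-→d6:-→d7:-→d8:-→d9:-→d10:-→d11:-→d12:-→d13:-→d14:-→d15:-→d16:-→d17:-→d18:-→d19:-→d20:-→d21:-→d22:-→d23:-→d24:-→d25:-→d26:-→d27:-→d28:H1 -> H1
  lookup 159.65.184.3: bits 100111110100000110111000 walk d0:-→d1:-→d2:-→d3:-→d4:-→d5:-→d6:-→d7:-→d8:-→d9:-→d10:-→d11:-→d12:-→d13:-→d14:-→d15:-→d16:-→d17:-→d18:-→d19:-→d20:-→d21:-→d22:-→d23:-→d24:H6 -> H6
  + 159.64.0.0/12 (H1) depth=12
  lookup 176.99.23.255: bits 10110000011000110001011111111111 walk d0:-→d1:-→d2:-→d3:-→d4:-→d5:-→d6:-→d7:-→d8:-→d9:-→d10:-→d11:-→d12:H2→d13:-→d14:-→d15:-→d16:-→d17:-→d18:-→d19:-→d20:-→d21:-→d22:-→d23:-→d24:-→d25:-→d26:-→d27:-→d28:-→d29:-→d30:-→d31:-→d32:H5 -> H5
  + 159.65.184.176/29 (H5) depth=29
  - 60.165.58.112/28 clear@28
  lookup 159.65.184.5: bits 100111110100000110111000 walk d0:-→d1:-→d2:-→d3:-→d4:-→d5:-→d6:-→d7:-→d8:-→d9:-→d10:-→d11:-→d12:H1→d13:-→d14:-→d15:-→d16:-→d17:-→d18:-→d19:-→d20:-→d21:-→d22:-→d23:-→d24:H6 -> H6
  - 159.65.184.0/24 clear@24
  - 159.64.0.0/12 clear@12
  + 0.0.0.0/0 (H7) depth=0
  lookup 176.99.23.255: bits 10110000011000110001011111111111 walk d0:H7→d1:-→d2:-→d3:-→d4:-→d5:-→d6:-→d7:-→d8:-→d9:-→d10:-→d11:-→d12:H2→d13:-→d14:-→d15:-→d16:-→d17:-→d18:-→d19:-→d20:-→d21:-→d22:-→d23:-→d24:-→d25:-→d26:-→d27:-→d28:-→d29:-→d30:-→d31:-→d32:H5 -> H5
  + 60.165.58.64/26 (H6) depth=26
  - 60.165.58.64/26 clear@26
  lookup 159.65.184.177: bits 10011111010000011011100010110 walk d0:H7→d1:-→d2:-→d3:-→d4:-→d5:-→d6:-→d7:-→d8:-→d9:-→d10:-→d11:-→d12:-→d13:-→d14:-→d15:-→d16:-→d17:-→d18:-→d19:-→d20:-→d21:-→d22:-→d23:-→d24:-→d25:-→d26:-→d27:-→d28:-→d29:H5 -> H5
  + 159.65.0.0/16 (H2) depth=16
  lookup 159.65.184.178: bits 10011111010000011011100010110 walk d0:H7→d1:-→d2:-→d3:-→d4:-→d5:-→d6:-→d7:-→d8:-→d9:-→d10:-→d11:-→d12:-→d13:-→d14:-→d15:-→d16:H2→d17:-→d18:-→d19:-→d20:-→d21:-→d22:-→d23:-→d24:-→d25:-→d26:-→d27:-→d28:-→d29:H5 -> H5
  + 60.165.58.0/24 (H0) depth=24
  - 0.0.0.0/0 clear@0
  + 0.0.0.0/0 (H6) depth=0
  lookup 159.65.12.242: bits 1001111101000001 walk d0:H6→d1:-→d2:-→d3:-→d4:-→d5:-→d6:-→d7:-→d8:-→d9:-→d10:-→d11:-→d12:-→d13:-→d14:-→d15:-→d16:H2 -> H2
  lookup 159.65.184.177: bits 10011111010000011011100010110 walk d0:H6→d1:-→d2:-→d3:-→d4:-→d5:-→d6:-→d7:-→d8:-→d9:-→d10:-→d11:-→d12:-→d13:-→d14:-→d15:-→d16:H2→d17:-→d18:-→d19:-→d20:-→d21:-→d22:-→d23:-→d24:-→d25:-→d26:-→d27:-→d28:-→d29:H5 -> H5

== LOOKUPS ==
["H1","H6","H5","H6","H5","H5","H5","H2","H5"]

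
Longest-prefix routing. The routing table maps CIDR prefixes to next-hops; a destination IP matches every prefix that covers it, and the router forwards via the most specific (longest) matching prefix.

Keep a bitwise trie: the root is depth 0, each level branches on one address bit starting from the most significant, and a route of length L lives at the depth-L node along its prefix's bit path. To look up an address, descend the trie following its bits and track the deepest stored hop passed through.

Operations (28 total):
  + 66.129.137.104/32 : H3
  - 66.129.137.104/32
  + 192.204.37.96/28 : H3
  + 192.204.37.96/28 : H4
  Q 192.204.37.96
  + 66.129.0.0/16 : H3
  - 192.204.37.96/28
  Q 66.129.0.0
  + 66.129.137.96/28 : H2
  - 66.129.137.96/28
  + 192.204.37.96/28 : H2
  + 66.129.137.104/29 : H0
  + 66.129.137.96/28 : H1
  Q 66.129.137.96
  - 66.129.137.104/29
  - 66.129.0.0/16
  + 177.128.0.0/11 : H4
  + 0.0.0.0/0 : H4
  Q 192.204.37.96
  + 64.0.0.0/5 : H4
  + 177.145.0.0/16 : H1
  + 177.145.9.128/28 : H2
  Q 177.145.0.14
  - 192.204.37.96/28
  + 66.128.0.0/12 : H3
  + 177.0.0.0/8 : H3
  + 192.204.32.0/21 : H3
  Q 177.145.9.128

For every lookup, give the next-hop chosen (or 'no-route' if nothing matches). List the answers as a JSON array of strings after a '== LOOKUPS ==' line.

Process each operation:
  add 66.129.137.104/32 -> H3 at depth 32
  - 66.129.137.104/32 clear@32
  add 192.204.37.96/28 -> H3 at depth 28
  add 192.204.37.96/28 -> H4 at depth 28
  Q 192.204.37.96: descend 1100000011001100001001010110 ; hops seen [H4] ; pick H4
  add 66.129.0.0/16 -> H3 at depth 16
  - 192.204.37.96/28 clear@28
  Q 66.129.0.0: descend 0100001010000001 ; hops seen [H3] ; pick H3
  add 66.129.137.96/28 -> H2 at depth 28
  - 66.129.137.96/28 clear@28
  add 192.204.37.96/28 -> H2 at depth 28
  add 66.129.137.104/29 -> H0 at depth 29
  add 66.129.137.96/28 -> H1 at depth 28
  Q 66.129.137.96: descend 0100001010000001100010010110 ; hops seen [H3,H1] ; pick H1
  - 66.129.137.104/29 clear@29
  - 66.129.0.0/16 clear@16
  add 177.128.0.0/11 -> H4 at depth 11
  add 0.0.0.0/0 -> H4 at depth 0
  Q 192.204.37.96: descend 1100000011001100001001010110 ; hops seen [H4,H2] ; pick H2
  add 64.0.0.0/5 -> H4 at depth 5
  add 177.145.0.0/16 -> H1 at depth 16
  add 177.145.9.128/28 -> H2 at depth 28
  Q 177.145.0.14: descend 10110001100100010000 ; hops seen [H4,H4,H1] ; pick H1
  - 192.204.37.96/28 clear@28
  add 66.128.0.0/12 -> H3 at depth 12
  add 177.0.0.0/8 -> H3 at depth 8
  add 192.204.32.0/21 -> H3 at depth 21
  Q 177.145.9.128: descend 1011000110010001000010011000 ; hops seen [H4,H3,H4,H1,H2] ; pick H2

== LOOKUPS ==
["H4","H3","H1","H2","H1","H2"]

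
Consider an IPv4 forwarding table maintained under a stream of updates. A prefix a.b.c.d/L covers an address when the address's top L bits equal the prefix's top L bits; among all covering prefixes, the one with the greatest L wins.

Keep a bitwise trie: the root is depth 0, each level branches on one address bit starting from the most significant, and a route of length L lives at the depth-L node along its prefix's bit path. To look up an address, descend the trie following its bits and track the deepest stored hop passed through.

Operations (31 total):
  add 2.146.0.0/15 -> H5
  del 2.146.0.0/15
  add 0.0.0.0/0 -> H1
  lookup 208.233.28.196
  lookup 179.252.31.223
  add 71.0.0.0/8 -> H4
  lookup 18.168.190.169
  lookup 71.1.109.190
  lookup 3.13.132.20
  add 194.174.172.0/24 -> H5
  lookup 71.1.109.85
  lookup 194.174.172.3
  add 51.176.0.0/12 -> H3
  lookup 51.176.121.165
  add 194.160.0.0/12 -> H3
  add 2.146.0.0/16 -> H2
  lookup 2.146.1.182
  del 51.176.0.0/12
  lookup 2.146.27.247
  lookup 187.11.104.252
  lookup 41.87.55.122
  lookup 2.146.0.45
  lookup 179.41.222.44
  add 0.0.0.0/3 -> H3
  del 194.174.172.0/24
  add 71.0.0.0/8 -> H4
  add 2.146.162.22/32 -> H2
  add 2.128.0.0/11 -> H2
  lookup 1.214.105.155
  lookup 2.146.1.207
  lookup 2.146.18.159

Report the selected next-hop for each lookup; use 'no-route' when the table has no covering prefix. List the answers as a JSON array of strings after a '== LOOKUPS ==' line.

Trace:
  add 2.146.0.0/15 -> H5 at depth 15
  - 2.146.0.0/15 clear@15
  add 0.0.0.0/0 -> H1 at depth 0
  Q 208.233.28.196: descend ε ; hops seen [H1] ; pick H1
  Q 179.252.31.223: descend ε ; hops seen [H1] ; pick H1
  add 71.0.0.0/8 -> H4 at depth 8
  Q 18.168.190.169: descend 000 ; hops seen [H1] ; pick H1
  Q 71.1.109.190: descend 01000111 ; hops seen [H1,H4] ; pick H4
  Q 3.13.132.20: descend 0000001 ; hops seen [H1] ; pick H1
  add 194.174.172.0/24 -> H5 at depth 24
  Q 71.1.109.85: descend 01000111 ; hops seen [H1,H4] ; pick H4
  Q 194.174.172.3: descend 110000101010111010101100 ; hops seen [H1,H5] ; pick H5
  add 51.176.0.0/12 -> H3 at depth 12
  Q 51.176.121.165: descend 001100111011 ; hops seen [H1,H3] ; pick H3
  add 194.160.0.0/12 -> H3 at depth 12
  add 2.146.0.0/16 -> H2 at depth 16
  Q 2.146.1.182: descend 0000001010010010 ; hops seen [H1,H2] ; pick H2
  - 51.176.0.0/12 clear@12
  Q 2.146.27.247: descend 0000001010010010 ; hops seen [H1,H2] ; pick H2
  Q 187.11.104.252: descend 1 ; hops seen [H1] ; pick H1
  Q 41.87.55.122: descend 001 ; hops seen [H1] ; pick H1
  Q 2.146.0.45: descend 0000001010010010 ; hops seen [H1,H2] ; pick H2
  Q 179.41.222.44: descend 1 ; hops seen [H1] ; pick H1
  add 0.0.0.0/3 -> H3 at depth 3
  - 194.174.172.0/24 clear@24
  add 71.0.0.0/8 -> H4 at depth 8
  add 2.146.162.22/32 -> H2 at depth 32
  add 2.128.0.0/11 -> H2 at depth 11
  Q 1.214.105.155: descend 000000 ; hops seen [H1,H3] ; pick H3
  Q 2.146.1.207: descend 0000001010010010 ; hops seen [H1,H3,H2,H2] ; pick H2
  Q 2.146.18.159: descend 0000001010010010 ; hops seen [H1,H3,H2,H2] ; pick H2

== LOOKUPS ==
["H1","H1","H1","H4","H1","H4","H5","H3","H2","H2","H1","H1","H2","H1","H3","H2","H2"]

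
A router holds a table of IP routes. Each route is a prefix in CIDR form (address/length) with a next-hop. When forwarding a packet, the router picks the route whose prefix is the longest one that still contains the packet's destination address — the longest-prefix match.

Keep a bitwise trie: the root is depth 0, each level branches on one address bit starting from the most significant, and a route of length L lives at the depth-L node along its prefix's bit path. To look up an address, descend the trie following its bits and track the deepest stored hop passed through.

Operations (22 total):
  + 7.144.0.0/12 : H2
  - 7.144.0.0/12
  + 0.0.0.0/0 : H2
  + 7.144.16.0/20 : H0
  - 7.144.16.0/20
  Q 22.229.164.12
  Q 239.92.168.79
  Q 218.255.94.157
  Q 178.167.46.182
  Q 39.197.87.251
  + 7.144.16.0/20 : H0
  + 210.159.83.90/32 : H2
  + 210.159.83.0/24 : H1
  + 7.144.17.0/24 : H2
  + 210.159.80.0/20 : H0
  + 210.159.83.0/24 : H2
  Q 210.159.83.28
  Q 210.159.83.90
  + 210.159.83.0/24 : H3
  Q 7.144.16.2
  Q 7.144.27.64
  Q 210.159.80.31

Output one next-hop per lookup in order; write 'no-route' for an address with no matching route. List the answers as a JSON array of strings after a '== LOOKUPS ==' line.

Process each operation:
  + 7.144.0.0/12 (H2) depth=12
  - 7.144.0.0/12 clear@12
  + 0.0.0.0/0 (H2) depth=0
  + 7.144.16.0/20 (H0) depth=20
  - 7.144.16.0/20 clear@20
  lookup 22.229.164.12: bits 000 walk d0:H2→d1:-→d2:-→d3:- -> H2
  lookup 239.92.168.79: bits ε walk d0:H2 -> H2
  lookup 218.255.94.157: bits ε walk d0:H2 -> H2
  lookup 178.167.46.182: bits ε walk d0:H2 -> H2
  lookup 39.197.87.251: bits 00 walk d0:H2→d1:-→d2:- -> H2
  + 7.144.16.0/20 (H0) depth=20
  + 210.159.83.90/32 (H2) depth=32
  + 210.159.83.0/24 (H1) depth=24
  + 7.144.17.0/24 (H2) depth=24
  + 210.159.80.0/20 (H0) depth=20
  + 210.159.83.0/24 (H2) depth=24
  lookup 210.159.83.28: bits 1101001010011111010100110 walk d0:H2→d1:-→d2:-→d3:-→d4:-→d5:-→d6:-→d7:-→d8:-→d9:-→d10:-→d11:-→d12:-→d13:-→d14:-→d15:-→d16:-→d17:-→d18:-→d19:-→d20:H0→d21:-→d22:-→d23:-→d24:H2→d25:- -> H2
  lookup 210.159.83.90: bits 11010010100111110101001101011010 walk d0:H2→d1:-→d2:-→d3:-→d4:-→d5:-→d6:-→d7:-→d8:-→d9:-→d10:-→d11:-→d12:-→d13:-→d14:-→d15:-→d16:-→d17:-→d18:-→d19:-→d20:H0→d21:-→d22:-→d23:-→d24:H2→d25:-→d26:-→d27:-→d28:-→d29:-→d30:-→d31:-→d32:H2 -> H2
  + 210.159.83.0/24 (H3) depth=24
  lookup 7.144.16.2: bits 00000111100100000001000 walk d0:H2→d1:-→d2:-→d3:-→d4:-→d5:-→d6:-→d7:-→d8:-→d9:-→d10:-→d11:-→d12:-→d13:-→d14:-→d15:-→d16:-→d17:-→d18:-→d19:-→d20:H0→d21:-→d22:-→d23:- -> H0
  lookup 7.144.27.64: bits 00000111100100000001 walk d0:H2→d1:-→d2:-→d3:-→d4:-→d5:-→d6:-→d7:-→d8:-→d9:-→d10:-→d11:-→d12:-→d13:-→d14:-→d15:-→d16:-→d17:-→d18:-→d19:-→d20:H0 -> H0
  lookup 210.159.80.31: bits 1101001010011111010100 walk d0:H2→d1:-→d2:-→d3:-→d4:-→d5:-→d6:-→d7:-→d8:-→d9:-→d10:-→d11:-→d12:-→d13:-→d14:-→d15:-→d16:-→d17:-→d18:-→d19:-→d20:H0→d21:-→d22:- -> H0

== LOOKUPS ==
["H2","H2","H2","H2","H2","H2","H2","H0","H0","H0"]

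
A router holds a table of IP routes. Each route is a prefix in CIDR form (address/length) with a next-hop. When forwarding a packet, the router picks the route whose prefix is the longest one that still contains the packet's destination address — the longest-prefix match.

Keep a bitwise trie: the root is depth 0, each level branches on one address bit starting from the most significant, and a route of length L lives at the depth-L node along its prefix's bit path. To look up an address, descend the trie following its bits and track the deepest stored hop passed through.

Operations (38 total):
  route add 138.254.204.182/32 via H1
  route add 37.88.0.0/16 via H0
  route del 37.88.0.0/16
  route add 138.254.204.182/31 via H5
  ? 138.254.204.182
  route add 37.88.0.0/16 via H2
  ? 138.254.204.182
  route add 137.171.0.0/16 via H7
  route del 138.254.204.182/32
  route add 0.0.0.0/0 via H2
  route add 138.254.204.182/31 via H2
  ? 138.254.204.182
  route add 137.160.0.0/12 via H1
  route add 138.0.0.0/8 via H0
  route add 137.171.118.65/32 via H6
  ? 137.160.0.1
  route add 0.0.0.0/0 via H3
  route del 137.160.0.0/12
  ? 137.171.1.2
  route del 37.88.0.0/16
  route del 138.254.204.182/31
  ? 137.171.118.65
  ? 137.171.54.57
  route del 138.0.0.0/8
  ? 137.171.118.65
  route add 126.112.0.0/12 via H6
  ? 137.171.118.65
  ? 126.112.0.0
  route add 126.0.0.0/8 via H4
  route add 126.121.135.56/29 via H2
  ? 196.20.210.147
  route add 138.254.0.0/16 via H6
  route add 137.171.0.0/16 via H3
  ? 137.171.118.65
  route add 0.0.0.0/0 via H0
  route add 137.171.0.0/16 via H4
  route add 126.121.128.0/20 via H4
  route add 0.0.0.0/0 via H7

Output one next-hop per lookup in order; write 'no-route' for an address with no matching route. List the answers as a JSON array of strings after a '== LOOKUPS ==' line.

Process each operation:
  + 138.254.204.182/32 (H1) depth=32
  + 37.88.0.0/16 (H0) depth=16
  - 37.88.0.0/16 clear@16
  + 138.254.204.182/31 (H5) depth=31
  ? 138.254.204.182  path d0:-→d1:-→d2:-→d3:-→d4:-→d5:-→d6:-→d7:-→d8:-→d9:-→d10:-→d11:-→d12:-→d13:-→d14:-→d15:-→d16:-→d17:-→d18:-→d19:-→d20:-→d21:-→d22:-→d23:-→d24:-→d25:-→d26:-→d27:-→d28:-→d29:-→d30:-→d31:H5→d32:H1  best=H1
  + 37.88.0.0/16 (H2) depth=16
  ? 138.254.204.182  path d0:-→d1:-→d2:-→d3:-→d4:-→d5:-→d6:-→d7:-→d8:-→d9:-→d10:-→d11:-→d12:-→d13:-→d14:-→d15:-→d16:-→d17:-→d18:-→d19:-→d20:-→d21:-→d22:-→d23:-→d24:-→d25:-→d26:-→d27:-→d28:-→d29:-→d30:-→d31:H5→d32:H1  best=H1
  + 137.171.0.0/16 (H7) depth=16
  - 138.254.204.182/32 clear@32
  + 0.0.0.0/0 (H2) depth=0
  + 138.254.204.182/31 (H2) depth=31
  ? 138.254.204.182  path d0:H2→d1:-→d2:-→d3:-→d4:-→d5:-→d6:-→d7:-→d8:-→d9:-→d10:-→d11:-→d12:-→d13:-→d14:-→d15:-→d16:-→d17:-→d18:-→d19:-→d20:-→d21:-→d22:-→d23:-→d24:-→d25:-→d26:-→d27:-→d28:-→d29:-→d30:-→d31:H2→d32:-  best=H2
  + 137.160.0.0/12 (H1) depth=12
  + 138.0.0.0/8 (H0) depth=8
  + 137.171.118.65/32 (H6) depth=32
  ? 137.160.0.1  path d0:H2→d1:-→d2:-→d3:-→d4:-→d5:-→d6:-→d7:-→d8:-→d9:-→d10:-→d11:-→d12:H1  best=H1
  + 0.0.0.0/0 (H3) depth=0
  - 137.160.0.0/12 clear@12
  ? 137.171.1.2  path d0:H3→d1:-→d2:-→d3:-→d4:-→d5:-→d6:-→d7:-→d8:-→d9:-→d10:-→d11:-→d12:-→d13:-→d14:-→d15:-→d16:H7→d17:-  best=H7
  - 37.88.0.0/16 clear@16
  - 138.254.204.182/31 clear@31
  ? 137.171.118.65  path d0:H3→d1:-→d2:-→d3:-→d4:-→d5:-→d6:-→d7:-→d8:-→d9:-→d10:-→d11:-→d12:-→d13:-→d14:-→d15:-→d16:H7→d17:-→d18:-→d19:-→d20:-→d21:-→d22:-→d23:-→d24:-→d25:-→d26:-→d27:-→d28:-→d29:-→d30:-→d31:-→d32:H6  best=H6
  ? 137.171.54.57  path d0:H3→d1:-→d2:-→d3:-→d4:-→d5:-→d6:-→d7:-→d8:-→d9:-→d10:-→d11:-→d12:-→d13:-→d14:-→d15:-→d16:H7→d17:-  best=H7
  - 138.0.0.0/8 clear@8
  ? 137.171.118.65  path d0:H3→d1:-→d2:-→d3:-→d4:-→d5:-→d6:-→d7:-→d8:-→d9:-→d10:-→d11:-→d12:-→d13:-→d14:-→d15:-→d16:H7→d17:-→d18:-→d19:-→d20:-→d21:-→d22:-→d23:-→d24:-→d25:-→d26:-→d27:-→d28:-→d29:-→d30:-→d31:-→d32:H6  best=H6
  + 126.112.0.0/12 (H6) depth=12
  ? 137.171.118.65  path d0:H3→d1:-→d2:-→d3:-→d4:-→d5:-→d6:-→d7:-→d8:-→d9:-→d10:-→d11:-→d12:-→d13:-→d14:-→d15:-→d16:H7→d17:-→d18:-→d19:-→d20:-→d21:-→d22:-→d23:-→d24:-→d25:-→d26:-→d27:-→d28:-→d29:-→d30:-→d31:-→d32:H6  best=H6
  ? 126.112.0.0  path d0:H3→d1:-→d2:-→d3:-→d4:-→d5:-→d6:-→d7:-→d8:-→d9:-→d10:-→d11:-→d12:H6  best=H6
  + 126.0.0.0/8 (H4) depth=8
  + 126.121.135.56/29 (H2) depth=29
  ? 196.20.210.147  path d0:H3→d1:-  best=H3
  + 138.254.0.0/16 (H6) depth=16
  + 137.171.0.0/16 (H3) depth=16
  ? 137.171.118.65  path d0:H3→d1:-→d2:-→d3:-→d4:-→d5:-→d6:-→d7:-→d8:-→d9:-→d10:-→d11:-→d12:-→d13:-→d14:-→d15:-→d16:H3→d17:-→d18:-→d19:-→d20:-→d21:-→d22:-→d23:-→d24:-→d25:-→d26:-→d27:-→d28:-→d29:-→d30:-→d31:-→d32:H6  best=H6
  + 0.0.0.0/0 (H0) depth=0
  + 137.171.0.0/16 (H4) depth=16
  + 126.121.128.0/20 (H4) depth=20
  + 0.0.0.0/0 (H7) depth=0

== LOOKUPS ==
["H1","H1","H2","H1","H7","H6","H7","H6","H6","H6","H3","H6"]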